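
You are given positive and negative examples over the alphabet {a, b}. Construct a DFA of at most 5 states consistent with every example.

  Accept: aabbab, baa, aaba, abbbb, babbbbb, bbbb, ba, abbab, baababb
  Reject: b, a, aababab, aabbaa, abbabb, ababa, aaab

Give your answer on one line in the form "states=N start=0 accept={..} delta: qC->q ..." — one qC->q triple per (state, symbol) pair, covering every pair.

Grow the machine one transition at a time. Run the examples from 0; the earliest place one falls off (shortest prefix, ties alphabetical) gets sent to the lowest-numbered state that keeps every Accept/Reject pair distinguishable — a pair clashes when both reach the same state with identical unread suffix — and to a fresh state only if none does.
a: 0a undefined. 0a->0: ok.
b: 0b undefined. 0b->0: no, aabbab/b meet in 0. Open state 1: 0b->1.
ba: 1a undefined. 1a->0: no, baa/a meet in 0. 1a->1: no, aabbab/aababab meet in 1 with "bab" left. Open state 2: 1a->2.
bb: 1b undefined. 1b->0: no, aabbab/b meet in 1. 1b->1: no, baa/aabbaa meet in 2 with "a" left. 1b->2: ok.
baa: 2a undefined. 2a->0: no, aabbab/b meet in 1. 2a->1: no, aabbab/aabbaa meet in 2. 2a->2: no, baa/aabbaa meet in 2. Open state 3: 2a->3.
bab: 2b undefined. 2b->0: no, abbbb/b meet in 1. 2b->1: no, aaba/ababa meet in 2. 2b->2: no, aabbab/aababab meet in 3 with "b" left. 2b->3: ok.
baab: 3b undefined. 3b->0: no, aabbab/a meet in 0. 3b->1: no, aabbab/b meet in 1. 3b->2: no, baa/abbabb meet in 3. 3b->3: no, aabbab/abbabb meet in 3. Open state 4: 3b->4.
ababa: 3a undefined. 3a->0: ok.
baaba: 4a undefined. 4a->0: ok.
babbb: 4b undefined. 4b->0: ok.
All examples now run through 5 states with every (state, symbol) defined. Accept strings end in {2,3,4}, Reject strings end in {0,1}; accept={2,3,4}.

states=5 start=0 accept={2,3,4} delta: 0a->0 0b->1 1a->2 1b->2 2a->3 2b->3 3a->0 3b->4 4a->0 4b->0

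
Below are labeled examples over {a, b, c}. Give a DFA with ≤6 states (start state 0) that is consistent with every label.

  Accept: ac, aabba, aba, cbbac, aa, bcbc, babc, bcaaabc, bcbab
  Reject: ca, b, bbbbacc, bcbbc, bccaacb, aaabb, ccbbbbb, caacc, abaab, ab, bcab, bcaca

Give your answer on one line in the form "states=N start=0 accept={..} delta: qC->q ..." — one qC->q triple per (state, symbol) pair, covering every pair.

Grow the machine one transition at a time. Run the examples from 0; the earliest place one falls off (shortest prefix, ties alphabetical) gets sent to the lowest-numbered state that keeps every Accept/Reject pair distinguishable — a pair clashes when both reach the same state with identical unread suffix — and to a fresh state only if none does.
a: 0a undefined. 0a->0: ok.
b: 0b undefined. 0b->0: no, aabba/b meet in 0. Open state 1: 0b->1.
c: 0c undefined. 0c->0: no, ac/ca meet in 0. 0c->1: no, ac/b meet in 1. Open state 2: 0c->2.
ba: 1a undefined. 1a->0: ok.
bb: 1b undefined. 1b->0: no, aabba/aaabb meet in 0. 1b->1: ok.
bc: 1c undefined. 1c->0: no, aabba/bcbbc meet in 0. 1c->1: no, bcbc/b meet in 1. 1c->2: ok.
ca: 2a undefined. 2a->0: no, aabba/ca meet in 0. 2a->1: ok.
cb: 2b undefined. 2b->0: no, ac/bcbbc meet in 2. 2b->1: no, ac/bcbbc meet in 2. 2b->2: no, bcbc/bbbbacc meet in 2 with "c" left. Open state 3: 2b->3.
cc: 2c undefined. 2c->0: no, aabba/bbbbacc meet in 0. 2c->1: ok.
cbb: 3b undefined. 3b->0: no, ac/bcbbc meet in 2. 3b->1: no, ac/bcbbc meet in 2. 3b->2: ok.
bcba: 3a undefined. 3a->0: no, bcbab/ca meet in 1. 3a->1: no, bcbab/ca meet in 1. 3a->2: no, bcbab/bccaacb meet in 3. 3a->3: ok.
bcbc: 3c undefined. 3c->0: ok.
All examples now run through 4 states with every (state, symbol) defined. Accept strings end in {0,2}, Reject strings end in {1,3}; accept={0,2}.

states=4 start=0 accept={0,2} delta: 0a->0 0b->1 0c->2 1a->0 1b->1 1c->2 2a->1 2b->3 2c->1 3a->3 3b->2 3c->0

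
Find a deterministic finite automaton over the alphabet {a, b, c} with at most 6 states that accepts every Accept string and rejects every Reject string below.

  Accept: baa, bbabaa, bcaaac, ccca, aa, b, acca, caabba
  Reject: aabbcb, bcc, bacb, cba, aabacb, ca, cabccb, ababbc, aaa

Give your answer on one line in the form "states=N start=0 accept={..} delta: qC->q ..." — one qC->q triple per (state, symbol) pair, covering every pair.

states=5 start=0 accept={0,4} delta: 0a->1 0b->0 0c->2 1a->0 1b->0 1c->2 2a->3 2b->2 2c->3 3a->4 3b->1 3c->1 4a->4 4b->3 4c->0

Fold the examples into a partial DFA from state 0: repeatedly fix the first undefined (state, symbol) met by the shortest-then-alphabetical prefix, trying targets in increasing order and rejecting any under which an Accept and a Reject string meet in one state with the same remainder; add a state when all current targets are rejected. Accepting states are where Accept strings end.
a: 0a undefined. 0a->0: no, aa/aaa meet in 0. Open state 1: 0a->1.
b: 0b undefined. 0b->0: ok.
c: 0c undefined. 0c->0: no, ccca/cba meet in 1. 0c->1: no, baa/ca meet in 1 with "a" left. Open state 2: 0c->2.
aa: 1a undefined. 1a->0: ok.
ab: 1b undefined. 1b->0: ok.
ac: 1c undefined. 1c->0: no, baa/bacb meet in 0. 1c->1: no, baa/bacb meet in 0. 1c->2: ok.
ca: 2a undefined. 2a->0: no, baa/ca meet in 0. 2a->1: no, bcaaac/ababbc meet in 2. 2a->2: no, bcaaac/bcc meet in 2 with "c" left. Open state 3: 2a->3.
cb: 2b undefined. 2b->0: no, baa/aabbcb meet in 0. 2b->1: no, baa/cba meet in 0. 2b->2: ok.
cc: 2c undefined. 2c->0: no, baa/bcc meet in 0. 2c->1: no, ccca/cba meet in 3. 2c->2: no, ccca/cba meet in 3. 2c->3: ok.
caa: 3a undefined. 3a->0: no, bcaaac/aabbcb meet in 2. 3a->1: no, bcaaac/aabbcb meet in 2. 3a->2: no, acca/aabbcb meet in 2. 3a->3: no, acca/bcc meet in 3. Open state 4: 3a->4.
cab: 3b undefined. 3b->0: no, baa/cabccb meet in 0. 3b->1: ok.
ccc: 3c undefined. 3c->0: no, ccca/cabccb meet in 1. 3c->1: ok.
caab: 4b undefined. 4b->0: no, caabba/cabccb meet in 1. 4b->1: no, caabba/cabccb meet in 1. 4b->2: no, caabba/bcc meet in 3. 4b->3: ok.
bcaaa: 4a undefined. 4a->0: no, bcaaac/aabbcb meet in 2. 4a->1: no, bcaaac/aabbcb meet in 2. 4a->2: no, bcaaac/bcc meet in 3. 4a->3: no, bcaaac/cabccb meet in 1. 4a->4: ok.
bcaaac: 4c undefined. 4c->0: ok.
All examples now run through 5 states with every (state, symbol) defined. Accept strings end in {0,4}, Reject strings end in {1,2,3}; accept={0,4}.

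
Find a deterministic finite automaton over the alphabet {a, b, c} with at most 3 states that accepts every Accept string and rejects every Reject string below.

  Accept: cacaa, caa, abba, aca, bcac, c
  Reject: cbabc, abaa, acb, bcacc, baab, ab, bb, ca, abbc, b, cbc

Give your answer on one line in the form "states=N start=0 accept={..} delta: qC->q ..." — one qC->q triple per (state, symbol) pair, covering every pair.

states=3 start=0 accept={1} delta: 0a->1 0b->0 0c->1 1a->0 1b->2 1c->0 2a->1 2b->2 2c->0

State merging on the prefix tree: take the shortest (then alphabetical) example prefix whose next move is undefined and point that move at state 0, else 1, else 2, ...; a target is out if some Accept/Reject pair would then sit in one state with the same input left (inseparable). If every existing state is out, open a new one.
a: 0a undefined. 0a->0: no, aca/ca meet in 0 with "ca" left. Open state 1: 0a->1.
b: 0b undefined. 0b->0: ok.
c: 0c undefined. 0c->0: no, c/bb meet in 0. 0c->1: ok.
ab: 1b undefined. 1b->0: no, abba/cbabc meet in 1. 1b->1: no, caa/abaa meet in 1 with "aa" left. Open state 2: 1b->2.
ac: 1c undefined. 1c->0: ok.
ca: 1a undefined. 1a->0: ok.
aba: 2a undefined. 2a->0: no, cacaa/cbabc meet in 1. 2a->1: ok.
abb: 2b undefined. 2b->0: no, cacaa/abbc meet in 1. 2b->1: no, abba/abaa meet in 0. 2b->2: ok.
cbc: 2c undefined. 2c->0: ok.
All examples now run through 3 states with every (state, symbol) defined. Accept strings end in {1}, Reject strings end in {0,2}; accept={1}.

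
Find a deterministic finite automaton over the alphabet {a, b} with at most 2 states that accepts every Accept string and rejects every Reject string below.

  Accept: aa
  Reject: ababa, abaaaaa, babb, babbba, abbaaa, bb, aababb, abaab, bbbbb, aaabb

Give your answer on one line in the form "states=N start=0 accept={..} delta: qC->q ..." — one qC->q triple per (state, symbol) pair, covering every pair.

states=2 start=0 accept={0} delta: 0a->0 0b->1 1a->1 1b->1

Grow the machine one transition at a time. Run the examples from 0; the earliest place one falls off (shortest prefix, ties alphabetical) gets sent to the lowest-numbered state that keeps every Accept/Reject pair distinguishable — a pair clashes when both reach the same state with identical unread suffix — and to a fresh state only if none does.
a: 0a undefined. 0a->0: ok.
b: 0b undefined. 0b->0: no, aa/ababa meet in 0. Open state 1: 0b->1.
ba: 1a undefined. 1a->0: no, aa/ababa meet in 0. 1a->1: ok.
bb: 1b undefined. 1b->0: no, aa/ababa meet in 0. 1b->1: ok.
All examples now run through 2 states with every (state, symbol) defined. Accept strings end in {0}, Reject strings end in {1}; accept={0}.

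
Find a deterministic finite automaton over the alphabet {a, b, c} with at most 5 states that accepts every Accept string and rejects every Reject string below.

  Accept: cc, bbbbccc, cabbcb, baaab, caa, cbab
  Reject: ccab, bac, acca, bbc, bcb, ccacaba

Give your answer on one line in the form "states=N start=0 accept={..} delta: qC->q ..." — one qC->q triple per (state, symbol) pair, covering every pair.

State merging on the prefix tree: take the shortest (then alphabetical) example prefix whose next move is undefined and point that move at state 0, else 1, else 2, ...; a target is out if some Accept/Reject pair would then sit in one state with the same input left (inseparable). If every existing state is out, open a new one.
a: 0a undefined. 0a->0: ok.
b: 0b undefined. 0b->0: ok.
c: 0c undefined. 0c->0: no, cc/ccab meet in 0. Open state 1: 0c->1.
ca: 1a undefined. 1a->0: no, cabbcb/bcb meet in 1 with "b" left. 1a->1: no, caa/bac meet in 1. Open state 2: 1a->2.
cb: 1b undefined. 1b->0: no, baaab/bcb meet in 0. 1b->1: ok.
cc: 1c undefined. 1c->0: no, cc/ccab meet in 0. 1c->1: no, cc/bac meet in 1. 1c->2: no, caa/acca meet in 2 with "a" left. Open state 3: 1c->3.
caa: 2a undefined. 2a->0: ok.
cab: 2b undefined. 2b->0: no, cabbcb/bac meet in 1. 2b->1: no, cbab/bac meet in 1. 2b->2: ok.
cca: 3a undefined. 3a->0: no, baaab/ccab meet in 0. 3a->1: no, cbab/ccacaba meet in 2. 3a->2: no, cbab/ccab meet in 2. 3a->3: no, cc/acca meet in 3. Open state 4: 3a->4.
ccab: 4b undefined. 4b->0: no, baaab/ccab meet in 0. 4b->1: ok.
ccac: 4c undefined. 4c->0: no, baaab/ccacaba meet in 0. 4c->1: no, baaab/ccacaba meet in 0. 4c->2: no, baaab/ccacaba meet in 0. 4c->3: no, cbab/ccacaba meet in 2. 4c->4: ok.
cabbc: 2c undefined. 2c->0: ok.
ccaca: 4a undefined. 4a->0: no, cabbcb/ccacaba meet in 0. 4a->1: no, cbab/ccacaba meet in 2. 4a->2: no, cabbcb/ccacaba meet in 0. 4a->3: ok.
ccacab: 3b undefined. 3b->0: no, cabbcb/ccacaba meet in 0. 3b->1: no, cbab/ccacaba meet in 2. 3b->2: no, cabbcb/ccacaba meet in 0. 3b->3: ok.
bbbbccc: 3c undefined. 3c->0: ok.
All examples now run through 5 states with every (state, symbol) defined. Accept strings end in {0,2,3}, Reject strings end in {1,4}; accept={0,2,3}.

states=5 start=0 accept={0,2,3} delta: 0a->0 0b->0 0c->1 1a->2 1b->1 1c->3 2a->0 2b->2 2c->0 3a->4 3b->3 3c->0 4a->3 4b->1 4c->4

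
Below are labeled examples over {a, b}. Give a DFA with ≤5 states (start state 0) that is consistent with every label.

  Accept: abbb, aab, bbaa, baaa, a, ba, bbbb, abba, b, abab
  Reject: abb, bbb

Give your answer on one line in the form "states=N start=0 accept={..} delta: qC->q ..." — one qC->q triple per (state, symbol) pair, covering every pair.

states=4 start=0 accept={0,1} delta: 0a->1 0b->1 1a->0 1b->2 2a->0 2b->3 3a->0 3b->0

Grow the machine one transition at a time. Run the examples from 0; the earliest place one falls off (shortest prefix, ties alphabetical) gets sent to the lowest-numbered state that keeps every Accept/Reject pair distinguishable — a pair clashes when both reach the same state with identical unread suffix — and to a fresh state only if none does.
a: 0a undefined. 0a->0: no, abbb/bbb meet in 0 with "bbb" left. Open state 1: 0a->1.
b: 0b undefined. 0b->0: no, bbbb/bbb meet in 0. 0b->1: ok.
aa: 1a undefined. 1a->0: ok.
ab: 1b undefined. 1b->0: no, aab/abb meet in 1. 1b->1: no, abbb/abb meet in 1. Open state 2: 1b->2.
aba: 2a undefined. 2a->0: ok.
abb: 2b undefined. 2b->0: no, baaa/abb meet in 0. 2b->1: no, aab/abb meet in 1. 2b->2: no, abbb/abb meet in 2. Open state 3: 2b->3.
abba: 3a undefined. 3a->0: ok.
abbb: 3b undefined. 3b->0: ok.
All examples now run through 4 states with every (state, symbol) defined. Accept strings end in {0,1}, Reject strings end in {3}; accept={0,1}.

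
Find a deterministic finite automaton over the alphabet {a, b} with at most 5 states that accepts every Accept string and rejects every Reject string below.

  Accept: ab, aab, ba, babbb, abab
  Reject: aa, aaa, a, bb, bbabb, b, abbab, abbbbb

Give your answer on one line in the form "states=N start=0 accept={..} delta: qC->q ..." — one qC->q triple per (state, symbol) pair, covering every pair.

Fold the examples into a partial DFA from state 0: repeatedly fix the first undefined (state, symbol) met by the shortest-then-alphabetical prefix, trying targets in increasing order and rejecting any under which an Accept and a Reject string meet in one state with the same remainder; add a state when all current targets are rejected. Accepting states are where Accept strings end.
a: 0a undefined. 0a->0: no, ab/b meet in 0 with "b" left. Open state 1: 0a->1.
b: 0b undefined. 0b->0: no, ba/a meet in 1. 0b->1: no, ab/bb meet in 1 with "b" left. Open state 2: 0b->2.
aa: 1a undefined. 1a->0: no, aab/b meet in 2. 1a->1: ok.
ab: 1b undefined. 1b->0: ok.
ba: 2a undefined. 2a->0: ok.
bb: 2b undefined. 2b->0: no, ab/bb meet in 0. 2b->1: ok.
All examples now run through 3 states with every (state, symbol) defined. Accept strings end in {0}, Reject strings end in {1,2}; accept={0}.

states=3 start=0 accept={0} delta: 0a->1 0b->2 1a->1 1b->0 2a->0 2b->1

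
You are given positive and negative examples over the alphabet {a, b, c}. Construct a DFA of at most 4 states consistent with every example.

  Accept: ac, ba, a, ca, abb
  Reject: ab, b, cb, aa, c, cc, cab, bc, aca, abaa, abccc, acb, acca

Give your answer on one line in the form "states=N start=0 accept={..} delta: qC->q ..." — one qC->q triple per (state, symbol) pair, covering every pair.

Fold the examples into a partial DFA from state 0: repeatedly fix the first undefined (state, symbol) met by the shortest-then-alphabetical prefix, trying targets in increasing order and rejecting any under which an Accept and a Reject string meet in one state with the same remainder; add a state when all current targets are rejected. Accepting states are where Accept strings end.
a: 0a undefined. 0a->0: no, ac/c meet in 0 with "c" left. Open state 1: 0a->1.
b: 0b undefined. 0b->0: ok.
c: 0c undefined. 0c->0: ok.
aa: 1a undefined. 1a->0: ok.
ab: 1b undefined. 1b->0: no, abb/ab meet in 0. 1b->1: no, ba/ab meet in 1. Open state 2: 1b->2.
ac: 1c undefined. 1c->0: no, ac/b meet in 0. 1c->1: ok.
aba: 2a undefined. 2a->0: no, ac/abaa meet in 1. 2a->1: ok.
abb: 2b undefined. 2b->0: no, abb/b meet in 0. 2b->1: ok.
abc: 2c undefined. 2c->0: ok.
All examples now run through 3 states with every (state, symbol) defined. Accept strings end in {1}, Reject strings end in {0,2}; accept={1}.

states=3 start=0 accept={1} delta: 0a->1 0b->0 0c->0 1a->0 1b->2 1c->1 2a->1 2b->1 2c->0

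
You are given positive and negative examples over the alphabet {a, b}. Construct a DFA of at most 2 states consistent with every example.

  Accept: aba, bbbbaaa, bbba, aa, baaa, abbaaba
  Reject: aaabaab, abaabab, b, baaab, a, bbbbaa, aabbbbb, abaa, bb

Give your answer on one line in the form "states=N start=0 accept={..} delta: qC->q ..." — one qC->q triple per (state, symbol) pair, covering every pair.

Grow the machine one transition at a time. Run the examples from 0; the earliest place one falls off (shortest prefix, ties alphabetical) gets sent to the lowest-numbered state that keeps every Accept/Reject pair distinguishable — a pair clashes when both reach the same state with identical unread suffix — and to a fresh state only if none does.
a: 0a undefined. 0a->0: no, aa/a meet in 0. Open state 1: 0a->1.
b: 0b undefined. 0b->0: no, bbba/a meet in 1. 0b->1: ok.
aa: 1a undefined. 1a->0: ok.
ab: 1b undefined. 1b->0: no, aba/aaabaab meet in 1. 1b->1: ok.
All examples now run through 2 states with every (state, symbol) defined. Accept strings end in {0}, Reject strings end in {1}; accept={0}.

states=2 start=0 accept={0} delta: 0a->1 0b->1 1a->0 1b->1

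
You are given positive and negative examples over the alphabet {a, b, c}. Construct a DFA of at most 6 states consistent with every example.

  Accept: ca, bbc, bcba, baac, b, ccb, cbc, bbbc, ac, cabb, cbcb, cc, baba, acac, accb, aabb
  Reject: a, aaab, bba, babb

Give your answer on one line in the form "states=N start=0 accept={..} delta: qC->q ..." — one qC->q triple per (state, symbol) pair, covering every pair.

states=3 start=0 accept={0,2} delta: 0a->1 0b->0 0c->2 1a->0 1b->1 1c->0 2a->0 2b->2 2c->0

Grow the machine one transition at a time. Run the examples from 0; the earliest place one falls off (shortest prefix, ties alphabetical) gets sent to the lowest-numbered state that keeps every Accept/Reject pair distinguishable — a pair clashes when both reach the same state with identical unread suffix — and to a fresh state only if none does.
a: 0a undefined. 0a->0: no, b/aaab meet in 0 with "b" left. Open state 1: 0a->1.
b: 0b undefined. 0b->0: ok.
c: 0c undefined. 0c->0: no, ca/a meet in 1. 0c->1: no, bbc/a meet in 1. Open state 2: 0c->2.
aa: 1a undefined. 1a->0: ok.
ac: 1c undefined. 1c->0: ok.
ca: 2a undefined. 2a->0: ok.
cb: 2b undefined. 2b->0: no, bcba/a meet in 1. 2b->1: no, accb/a meet in 1. 2b->2: ok.
cc: 2c undefined. 2c->0: ok.
bab: 1b undefined. 1b->0: no, ca/aaab meet in 0. 1b->1: ok.
All examples now run through 3 states with every (state, symbol) defined. Accept strings end in {0,2}, Reject strings end in {1}; accept={0,2}.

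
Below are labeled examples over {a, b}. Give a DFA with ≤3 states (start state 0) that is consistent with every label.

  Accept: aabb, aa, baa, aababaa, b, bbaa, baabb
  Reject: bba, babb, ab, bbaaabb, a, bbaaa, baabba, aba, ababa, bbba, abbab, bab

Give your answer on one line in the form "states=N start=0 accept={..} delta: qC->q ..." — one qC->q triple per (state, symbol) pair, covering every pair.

Grow the machine one transition at a time. Run the examples from 0; the earliest place one falls off (shortest prefix, ties alphabetical) gets sent to the lowest-numbered state that keeps every Accept/Reject pair distinguishable — a pair clashes when both reach the same state with identical unread suffix — and to a fresh state only if none does.
a: 0a undefined. 0a->0: no, aa/a meet in 0. Open state 1: 0a->1.
b: 0b undefined. 0b->0: ok.
aa: 1a undefined. 1a->0: ok.
ab: 1b undefined. 1b->0: no, aabb/babb meet in 0. 1b->1: no, aabb/aba meet in 0. Open state 2: 1b->2.
aba: 2a undefined. 2a->0: no, aabb/aba meet in 0. 2a->1: ok.
abb: 2b undefined. 2b->0: no, aabb/babb meet in 0. 2b->1: no, aabb/abbab meet in 0. 2b->2: ok.
All examples now run through 3 states with every (state, symbol) defined. Accept strings end in {0}, Reject strings end in {1,2}; accept={0}.

states=3 start=0 accept={0} delta: 0a->1 0b->0 1a->0 1b->2 2a->1 2b->2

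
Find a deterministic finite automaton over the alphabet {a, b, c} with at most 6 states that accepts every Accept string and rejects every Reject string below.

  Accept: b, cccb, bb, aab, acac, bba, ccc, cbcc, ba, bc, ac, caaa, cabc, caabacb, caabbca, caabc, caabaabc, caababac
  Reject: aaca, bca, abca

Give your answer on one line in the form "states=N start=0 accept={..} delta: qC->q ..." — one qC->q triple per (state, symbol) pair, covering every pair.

states=4 start=0 accept={0,1} delta: 0a->0 0b->0 0c->1 1a->2 1b->0 1c->0 2a->3 2b->0 2c->0 3a->0 3b->3 3c->0

State merging on the prefix tree: take the shortest (then alphabetical) example prefix whose next move is undefined and point that move at state 0, else 1, else 2, ...; a target is out if some Accept/Reject pair would then sit in one state with the same input left (inseparable). If every existing state is out, open a new one.
a: 0a undefined. 0a->0: ok.
b: 0b undefined. 0b->0: ok.
c: 0c undefined. 0c->0: no, b/aaca meet in 0. Open state 1: 0c->1.
ca: 1a undefined. 1a->0: no, b/aaca meet in 0. 1a->1: no, bc/aaca meet in 1. Open state 2: 1a->2.
cb: 1b undefined. 1b->0: ok.
cc: 1c undefined. 1c->0: ok.
caa: 2a undefined. 2a->0: no, caabbca/aaca meet in 2. 2a->1: no, caaa/aaca meet in 2. 2a->2: no, caaa/aaca meet in 2. Open state 3: 2a->3.
cab: 2b undefined. 2b->0: ok.
acac: 2c undefined. 2c->0: ok.
caaa: 3a undefined. 3a->0: ok.
caab: 3b undefined. 3b->0: no, caabbca/aaca meet in 2. 3b->1: no, caabbca/aaca meet in 2. 3b->2: no, caabbca/aaca meet in 2. 3b->3: ok.
caabc: 3c undefined. 3c->0: ok.
All examples now run through 4 states with every (state, symbol) defined. Accept strings end in {0,1}, Reject strings end in {2}; accept={0,1}.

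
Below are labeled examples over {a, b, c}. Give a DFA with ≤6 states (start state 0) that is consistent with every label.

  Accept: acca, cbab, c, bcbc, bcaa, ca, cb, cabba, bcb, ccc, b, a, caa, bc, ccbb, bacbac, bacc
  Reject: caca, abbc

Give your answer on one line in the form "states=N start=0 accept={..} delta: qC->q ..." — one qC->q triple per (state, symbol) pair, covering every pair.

states=4 start=0 accept={0,1,2} delta: 0a->0 0b->1 0c->1 1a->2 1b->2 1c->0 2a->0 2b->0 2c->3 3a->3 3b->0 3c->0

Grow the machine one transition at a time. Run the examples from 0; the earliest place one falls off (shortest prefix, ties alphabetical) gets sent to the lowest-numbered state that keeps every Accept/Reject pair distinguishable — a pair clashes when both reach the same state with identical unread suffix — and to a fresh state only if none does.
a: 0a undefined. 0a->0: ok.
b: 0b undefined. 0b->0: no, c/abbc meet in 0 with "c" left. Open state 1: 0b->1.
c: 0c undefined. 0c->0: no, acca/caca meet in 0. 0c->1: ok.
ba: 1a undefined. 1a->0: no, ca/caca meet in 0. 1a->1: no, acca/caca meet in 1 with "ca" left. Open state 2: 1a->2.
bc: 1c undefined. 1c->0: ok.
cb: 1b undefined. 1b->0: no, cbab/abbc meet in 1. 1b->1: no, acca/abbc meet in 0. 1b->2: ok.
bac: 2c undefined. 2c->0: no, acca/caca meet in 0. 2c->1: no, c/abbc meet in 1. 2c->2: no, ca/abbc meet in 2. Open state 3: 2c->3.
caa: 2a undefined. 2a->0: ok.
cab: 2b undefined. 2b->0: ok.
bacb: 3b undefined. 3b->0: ok.
bacc: 3c undefined. 3c->0: ok.
caca: 3a undefined. 3a->0: no, acca/caca meet in 0. 3a->1: no, cbab/caca meet in 1. 3a->2: no, ca/caca meet in 2. 3a->3: ok.
All examples now run through 4 states with every (state, symbol) defined. Accept strings end in {0,1,2}, Reject strings end in {3}; accept={0,1,2}.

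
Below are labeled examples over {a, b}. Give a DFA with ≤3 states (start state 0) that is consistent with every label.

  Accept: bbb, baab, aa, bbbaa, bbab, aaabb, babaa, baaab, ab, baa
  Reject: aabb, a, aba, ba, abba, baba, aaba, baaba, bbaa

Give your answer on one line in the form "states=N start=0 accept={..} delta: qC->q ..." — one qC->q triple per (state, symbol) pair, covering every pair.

states=3 start=0 accept={0,2} delta: 0a->1 0b->2 1a->0 1b->0 2a->1 2b->1

Fold the examples into a partial DFA from state 0: repeatedly fix the first undefined (state, symbol) met by the shortest-then-alphabetical prefix, trying targets in increasing order and rejecting any under which an Accept and a Reject string meet in one state with the same remainder; add a state when all current targets are rejected. Accepting states are where Accept strings end.
a: 0a undefined. 0a->0: no, aa/a meet in 0. Open state 1: 0a->1.
b: 0b undefined. 0b->0: no, aa/bbaa meet in 1 with "a" left. 0b->1: no, aa/ba meet in 1 with "a" left. Open state 2: 0b->2.
aa: 1a undefined. 1a->0: ok.
ab: 1b undefined. 1b->0: ok.
ba: 2a undefined. 2a->0: no, baab/ba meet in 0. 2a->1: ok.
bb: 2b undefined. 2b->0: no, aa/aabb meet in 0. 2b->1: ok.
All examples now run through 3 states with every (state, symbol) defined. Accept strings end in {0,2}, Reject strings end in {1}; accept={0,2}.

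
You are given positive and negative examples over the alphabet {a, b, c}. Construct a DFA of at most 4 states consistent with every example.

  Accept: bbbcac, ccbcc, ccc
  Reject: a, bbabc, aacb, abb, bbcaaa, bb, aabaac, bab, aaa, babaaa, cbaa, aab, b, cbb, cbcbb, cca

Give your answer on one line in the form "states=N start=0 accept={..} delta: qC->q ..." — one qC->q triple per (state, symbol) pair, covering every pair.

states=3 start=0 accept={2} delta: 0a->0 0b->0 0c->1 1a->1 1b->0 1c->2 2a->0 2b->0 2c->2

Grow the machine one transition at a time. Run the examples from 0; the earliest place one falls off (shortest prefix, ties alphabetical) gets sent to the lowest-numbered state that keeps every Accept/Reject pair distinguishable — a pair clashes when both reach the same state with identical unread suffix — and to a fresh state only if none does.
a: 0a undefined. 0a->0: ok.
b: 0b undefined. 0b->0: ok.
c: 0c undefined. 0c->0: no, bbbcac/a meet in 0. Open state 1: 0c->1.
cb: 1b undefined. 1b->0: ok.
cc: 1c undefined. 1c->0: no, ccbcc/a meet in 0. 1c->1: no, ccbcc/bbabc meet in 1. Open state 2: 1c->2.
cca: 2a undefined. 2a->0: ok.
ccb: 2b undefined. 2b->0: ok.
ccc: 2c undefined. 2c->0: no, ccc/a meet in 0. 2c->1: no, ccc/bbabc meet in 1. 2c->2: ok.
bbca: 1a undefined. 1a->0: no, bbbcac/bbabc meet in 1. 1a->1: ok.
All examples now run through 3 states with every (state, symbol) defined. Accept strings end in {2}, Reject strings end in {0,1}; accept={2}.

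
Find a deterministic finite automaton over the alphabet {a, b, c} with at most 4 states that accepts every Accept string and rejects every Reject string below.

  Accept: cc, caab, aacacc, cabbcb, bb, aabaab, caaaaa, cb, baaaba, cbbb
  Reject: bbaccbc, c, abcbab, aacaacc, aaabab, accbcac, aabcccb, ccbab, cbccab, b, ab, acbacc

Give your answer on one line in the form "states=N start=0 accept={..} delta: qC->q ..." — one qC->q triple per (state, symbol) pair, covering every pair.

Fold the examples into a partial DFA from state 0: repeatedly fix the first undefined (state, symbol) met by the shortest-then-alphabetical prefix, trying targets in increasing order and rejecting any under which an Accept and a Reject string meet in one state with the same remainder; add a state when all current targets are rejected. Accepting states are where Accept strings end.
a: 0a undefined. 0a->0: ok.
b: 0b undefined. 0b->0: no, bb/aaabab meet in 0. Open state 1: 0b->1.
c: 0c undefined. 0c->0: no, cc/c meet in 0. 0c->1: ok.
ba: 1a undefined. 1a->0: no, cc/aacaacc meet in 1 with "c" left. 1a->1: no, caab/aaabab meet in 1 with "b" left. Open state 2: 1a->2.
bb: 1b undefined. 1b->0: no, cc/acbacc meet in 1 with "c" left. 1b->1: no, aacacc/acbacc meet in 2 with "cc" left. 1b->2: ok.
cc: 1c undefined. 1c->0: ok.
baa: 2a undefined. 2a->0: no, cc/bbaccbc meet in 0. 2a->1: ok.
cab: 2b undefined. 2b->0: no, cc/abcbab meet in 0. 2b->1: ok.
cbc: 2c undefined. 2c->0: no, cc/bbaccbc meet in 0. 2c->1: ok.
All examples now run through 3 states with every (state, symbol) defined. Accept strings end in {0,2}, Reject strings end in {1}; accept={0,2}.

states=3 start=0 accept={0,2} delta: 0a->0 0b->1 0c->1 1a->2 1b->2 1c->0 2a->1 2b->1 2c->1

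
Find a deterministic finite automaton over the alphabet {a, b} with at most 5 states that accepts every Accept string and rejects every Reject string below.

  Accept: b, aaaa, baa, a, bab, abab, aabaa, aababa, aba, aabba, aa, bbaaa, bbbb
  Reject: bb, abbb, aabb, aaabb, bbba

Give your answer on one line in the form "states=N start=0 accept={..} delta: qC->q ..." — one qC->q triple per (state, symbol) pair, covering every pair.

states=4 start=0 accept={0,1} delta: 0a->0 0b->1 1a->0 1b->2 2a->0 2b->3 3a->2 3b->0

Grow the machine one transition at a time. Run the examples from 0; the earliest place one falls off (shortest prefix, ties alphabetical) gets sent to the lowest-numbered state that keeps every Accept/Reject pair distinguishable — a pair clashes when both reach the same state with identical unread suffix — and to a fresh state only if none does.
a: 0a undefined. 0a->0: ok.
b: 0b undefined. 0b->0: no, b/bb meet in 0. Open state 1: 0b->1.
ba: 1a undefined. 1a->0: ok.
bb: 1b undefined. 1b->0: no, b/abbb meet in 1. 1b->1: no, b/bb meet in 1. Open state 2: 1b->2.
bba: 2a undefined. 2a->0: ok.
bbb: 2b undefined. 2b->0: no, aaaa/abbb meet in 0. 2b->1: no, b/abbb meet in 1. 2b->2: no, aaaa/bbba meet in 0. Open state 3: 2b->3.
bbba: 3a undefined. 3a->0: no, aaaa/bbba meet in 0. 3a->1: no, b/bbba meet in 1. 3a->2: ok.
bbbb: 3b undefined. 3b->0: ok.
All examples now run through 4 states with every (state, symbol) defined. Accept strings end in {0,1}, Reject strings end in {2,3}; accept={0,1}.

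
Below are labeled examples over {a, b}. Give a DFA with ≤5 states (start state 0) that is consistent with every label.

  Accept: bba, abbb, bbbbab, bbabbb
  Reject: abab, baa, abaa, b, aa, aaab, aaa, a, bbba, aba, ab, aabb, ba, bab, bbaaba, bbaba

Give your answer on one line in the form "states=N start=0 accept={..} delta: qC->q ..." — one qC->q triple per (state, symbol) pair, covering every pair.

states=5 start=0 accept={3} delta: 0a->0 0b->1 1a->0 1b->2 2a->3 2b->3 3a->0 3b->4 4a->2 4b->2

Fold the examples into a partial DFA from state 0: repeatedly fix the first undefined (state, symbol) met by the shortest-then-alphabetical prefix, trying targets in increasing order and rejecting any under which an Accept and a Reject string meet in one state with the same remainder; add a state when all current targets are rejected. Accepting states are where Accept strings end.
a: 0a undefined. 0a->0: ok.
b: 0b undefined. 0b->0: no, bba/abab meet in 0. Open state 1: 0b->1.
ba: 1a undefined. 1a->0: ok.
bb: 1b undefined. 1b->0: no, bba/baa meet in 0. 1b->1: no, bba/baa meet in 0. Open state 2: 1b->2.
bba: 2a undefined. 2a->0: no, bba/baa meet in 0. 2a->1: no, bba/abab meet in 1. 2a->2: no, bba/aabb meet in 2. Open state 3: 2a->3.
bbb: 2b undefined. 2b->0: no, abbb/baa meet in 0. 2b->1: no, abbb/abab meet in 1. 2b->2: no, bba/bbba meet in 3. 2b->3: ok.
bbaa: 3a undefined. 3a->0: ok.
bbab: 3b undefined. 3b->0: no, bbbbab/abab meet in 1. 3b->1: no, bbbbab/abab meet in 1. 3b->2: no, bba/bbaba meet in 3. 3b->3: no, bbbbab/abab meet in 1. Open state 4: 3b->4.
bbaba: 4a undefined. 4a->0: no, bbbbab/abab meet in 1. 4a->1: no, bbbbab/aabb meet in 2. 4a->2: ok.
bbabb: 4b undefined. 4b->0: no, bbabbb/abab meet in 1. 4b->1: no, bbabbb/aabb meet in 2. 4b->2: ok.
All examples now run through 5 states with every (state, symbol) defined. Accept strings end in {3}, Reject strings end in {0,1,2}; accept={3}.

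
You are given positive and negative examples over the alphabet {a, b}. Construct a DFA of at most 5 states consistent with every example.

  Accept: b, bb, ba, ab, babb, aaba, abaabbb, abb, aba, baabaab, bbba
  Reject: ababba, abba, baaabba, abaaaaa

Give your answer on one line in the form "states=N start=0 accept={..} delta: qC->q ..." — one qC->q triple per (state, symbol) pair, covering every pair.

Fold the examples into a partial DFA from state 0: repeatedly fix the first undefined (state, symbol) met by the shortest-then-alphabetical prefix, trying targets in increasing order and rejecting any under which an Accept and a Reject string meet in one state with the same remainder; add a state when all current targets are rejected. Accepting states are where Accept strings end.
a: 0a undefined. 0a->0: ok.
b: 0b undefined. 0b->0: no, b/ababba meet in 0. Open state 1: 0b->1.
ba: 1a undefined. 1a->0: no, ba/abaaaaa meet in 0. 1a->1: no, b/abaaaaa meet in 1. Open state 2: 1a->2.
bb: 1b undefined. 1b->0: no, bb/abba meet in 0. 1b->1: no, ba/abba meet in 2. 1b->2: ok.
baa: 2a undefined. 2a->0: ok.
bab: 2b undefined. 2b->0: no, bb/ababba meet in 2. 2b->1: ok.
All examples now run through 3 states with every (state, symbol) defined. Accept strings end in {1,2}, Reject strings end in {0}; accept={1,2}.

states=3 start=0 accept={1,2} delta: 0a->0 0b->1 1a->2 1b->2 2a->0 2b->1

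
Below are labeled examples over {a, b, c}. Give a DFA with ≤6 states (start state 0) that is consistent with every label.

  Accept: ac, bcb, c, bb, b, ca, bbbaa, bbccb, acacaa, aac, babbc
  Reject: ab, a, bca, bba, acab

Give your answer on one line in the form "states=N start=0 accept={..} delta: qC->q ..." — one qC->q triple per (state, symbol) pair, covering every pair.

Grow the machine one transition at a time. Run the examples from 0; the earliest place one falls off (shortest prefix, ties alphabetical) gets sent to the lowest-numbered state that keeps every Accept/Reject pair distinguishable — a pair clashes when both reach the same state with identical unread suffix — and to a fresh state only if none does.
a: 0a undefined. 0a->0: no, b/ab meet in 0 with "b" left. Open state 1: 0a->1.
b: 0b undefined. 0b->0: no, ca/bca meet in 0 with "ca" left. 0b->1: no, bb/ab meet in 1 with "b" left. Open state 2: 0b->2.
c: 0c undefined. 0c->0: no, ca/a meet in 1. 0c->1: no, c/a meet in 1. 0c->2: ok.
aa: 1a undefined. 1a->0: ok.
ab: 1b undefined. 1b->0: ok.
ac: 1c undefined. 1c->0: no, ac/ab meet in 0. 1c->1: no, ac/a meet in 1. 1c->2: ok.
ba: 2a undefined. 2a->0: no, ac/acab meet in 2. 2a->1: no, ca/a meet in 1. 2a->2: no, bb/acab meet in 2 with "b" left. Open state 3: 2a->3.
bb: 2b undefined. 2b->0: no, bb/ab meet in 0. 2b->1: no, bb/a meet in 1. 2b->2: no, ca/bba meet in 3. 2b->3: ok.
bc: 2c undefined. 2c->0: ok.
bab: 3b undefined. 3b->0: no, bbbaa/ab meet in 0. 3b->1: no, bbbaa/a meet in 1. 3b->2: no, ac/acab meet in 2. 3b->3: no, bb/acab meet in 3. Open state 4: 3b->4.
bba: 3a undefined. 3a->0: ok.
bbc: 3c undefined. 3c->0: no, acacaa/ab meet in 0. 3c->1: no, acacaa/a meet in 1. 3c->2: no, acacaa/ab meet in 0. 3c->3: no, bbccb/acab meet in 4. 3c->4: ok.
babb: 4b undefined. 4b->0: ok.
bbba: 4a undefined. 4a->0: no, bbbaa/a meet in 1. 4a->1: no, bbbaa/ab meet in 0. 4a->2: ok.
bbcc: 4c undefined. 4c->0: ok.
All examples now run through 5 states with every (state, symbol) defined. Accept strings end in {2,3}, Reject strings end in {0,1,4}; accept={2,3}.

states=5 start=0 accept={2,3} delta: 0a->1 0b->2 0c->2 1a->0 1b->0 1c->2 2a->3 2b->3 2c->0 3a->0 3b->4 3c->4 4a->2 4b->0 4c->0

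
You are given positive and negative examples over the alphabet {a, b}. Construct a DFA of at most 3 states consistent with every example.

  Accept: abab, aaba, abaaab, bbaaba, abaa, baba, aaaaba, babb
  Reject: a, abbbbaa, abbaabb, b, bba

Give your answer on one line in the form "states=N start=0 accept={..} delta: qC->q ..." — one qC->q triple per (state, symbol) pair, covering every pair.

Fold the examples into a partial DFA from state 0: repeatedly fix the first undefined (state, symbol) met by the shortest-then-alphabetical prefix, trying targets in increasing order and rejecting any under which an Accept and a Reject string meet in one state with the same remainder; add a state when all current targets are rejected. Accepting states are where Accept strings end.
a: 0a undefined. 0a->0: ok.
b: 0b undefined. 0b->0: no, abab/a meet in 0. Open state 1: 0b->1.
ba: 1a undefined. 1a->0: no, abab/b meet in 1. 1a->1: no, aaba/b meet in 1. Open state 2: 1a->2.
bb: 1b undefined. 1b->0: ok.
bab: 2b undefined. 2b->0: no, abab/a meet in 0. 2b->1: no, abab/b meet in 1. 2b->2: ok.
abaa: 2a undefined. 2a->0: no, abaaab/b meet in 1. 2a->1: no, abaa/b meet in 1. 2a->2: ok.
All examples now run through 3 states with every (state, symbol) defined. Accept strings end in {2}, Reject strings end in {0,1}; accept={2}.

states=3 start=0 accept={2} delta: 0a->0 0b->1 1a->2 1b->0 2a->2 2b->2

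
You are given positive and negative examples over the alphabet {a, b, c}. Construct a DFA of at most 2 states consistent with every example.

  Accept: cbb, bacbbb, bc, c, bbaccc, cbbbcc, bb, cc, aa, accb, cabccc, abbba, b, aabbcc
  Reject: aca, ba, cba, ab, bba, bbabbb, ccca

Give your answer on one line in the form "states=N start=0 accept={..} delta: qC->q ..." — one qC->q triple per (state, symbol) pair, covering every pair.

states=2 start=0 accept={0} delta: 0a->1 0b->0 0c->0 1a->0 1b->1 1c->0

Grow the machine one transition at a time. Run the examples from 0; the earliest place one falls off (shortest prefix, ties alphabetical) gets sent to the lowest-numbered state that keeps every Accept/Reject pair distinguishable — a pair clashes when both reach the same state with identical unread suffix — and to a fresh state only if none does.
a: 0a undefined. 0a->0: no, b/ab meet in 0 with "b" left. Open state 1: 0a->1.
b: 0b undefined. 0b->0: ok.
c: 0c undefined. 0c->0: ok.
aa: 1a undefined. 1a->0: ok.
ab: 1b undefined. 1b->0: no, cbb/ab meet in 0. 1b->1: ok.
ac: 1c undefined. 1c->0: ok.
All examples now run through 2 states with every (state, symbol) defined. Accept strings end in {0}, Reject strings end in {1}; accept={0}.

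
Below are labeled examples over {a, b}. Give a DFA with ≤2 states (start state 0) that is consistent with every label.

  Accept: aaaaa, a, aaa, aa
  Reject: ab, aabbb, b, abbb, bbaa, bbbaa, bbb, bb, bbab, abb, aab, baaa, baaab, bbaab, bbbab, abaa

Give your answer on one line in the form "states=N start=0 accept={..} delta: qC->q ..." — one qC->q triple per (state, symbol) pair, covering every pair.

states=2 start=0 accept={0} delta: 0a->0 0b->1 1a->1 1b->1

Grow the machine one transition at a time. Run the examples from 0; the earliest place one falls off (shortest prefix, ties alphabetical) gets sent to the lowest-numbered state that keeps every Accept/Reject pair distinguishable — a pair clashes when both reach the same state with identical unread suffix — and to a fresh state only if none does.
a: 0a undefined. 0a->0: ok.
b: 0b undefined. 0b->0: no, aaaaa/ab meet in 0. Open state 1: 0b->1.
ba: 1a undefined. 1a->0: no, aaaaa/baaa meet in 0. 1a->1: ok.
bb: 1b undefined. 1b->0: no, aaaaa/bbaa meet in 0. 1b->1: ok.
All examples now run through 2 states with every (state, symbol) defined. Accept strings end in {0}, Reject strings end in {1}; accept={0}.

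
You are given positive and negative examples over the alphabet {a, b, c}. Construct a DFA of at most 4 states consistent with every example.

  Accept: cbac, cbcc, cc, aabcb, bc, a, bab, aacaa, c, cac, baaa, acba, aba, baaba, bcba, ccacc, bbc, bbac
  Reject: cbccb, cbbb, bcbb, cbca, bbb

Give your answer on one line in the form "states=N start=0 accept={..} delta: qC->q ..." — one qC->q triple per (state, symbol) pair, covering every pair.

Grow the machine one transition at a time. Run the examples from 0; the earliest place one falls off (shortest prefix, ties alphabetical) gets sent to the lowest-numbered state that keeps every Accept/Reject pair distinguishable — a pair clashes when both reach the same state with identical unread suffix — and to a fresh state only if none does.
a: 0a undefined. 0a->0: ok.
b: 0b undefined. 0b->0: no, a/bbb meet in 0. Open state 1: 0b->1.
c: 0c undefined. 0c->0: ok.
ba: 1a undefined. 1a->0: ok.
bb: 1b undefined. 1b->0: no, bab/cbbb meet in 1. 1b->1: no, bab/cbbb meet in 1. Open state 2: 1b->2.
bc: 1c undefined. 1c->0: no, cbac/cbca meet in 0. 1c->1: no, cbac/cbca meet in 0. 1c->2: no, aabcb/cbbb meet in 2 with "b" left. Open state 3: 1c->3.
bba: 2a undefined. 2a->0: ok.
bbb: 2b undefined. 2b->0: no, cbac/cbbb meet in 0. 2b->1: no, bab/cbbb meet in 1. 2b->2: ok.
bbc: 2c undefined. 2c->0: ok.
bcb: 3b undefined. 3b->0: no, bab/bcbb meet in 1. 3b->1: ok.
cbca: 3a undefined. 3a->0: no, cbac/cbca meet in 0. 3a->1: no, aabcb/cbca meet in 1. 3a->2: ok.
cbcc: 3c undefined. 3c->0: no, aabcb/cbccb meet in 1. 3c->1: ok.
All examples now run through 4 states with every (state, symbol) defined. Accept strings end in {0,1,3}, Reject strings end in {2}; accept={0,1,3}.

states=4 start=0 accept={0,1,3} delta: 0a->0 0b->1 0c->0 1a->0 1b->2 1c->3 2a->0 2b->2 2c->0 3a->2 3b->1 3c->1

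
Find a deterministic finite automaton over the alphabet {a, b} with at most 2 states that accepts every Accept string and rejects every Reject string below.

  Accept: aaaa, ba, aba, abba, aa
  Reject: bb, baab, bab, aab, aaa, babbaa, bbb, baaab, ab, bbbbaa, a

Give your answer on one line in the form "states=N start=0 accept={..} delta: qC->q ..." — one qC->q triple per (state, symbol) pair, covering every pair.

states=2 start=0 accept={0} delta: 0a->1 0b->1 1a->0 1b->1

State merging on the prefix tree: take the shortest (then alphabetical) example prefix whose next move is undefined and point that move at state 0, else 1, else 2, ...; a target is out if some Accept/Reject pair would then sit in one state with the same input left (inseparable). If every existing state is out, open a new one.
a: 0a undefined. 0a->0: no, aaaa/aaa meet in 0. Open state 1: 0a->1.
b: 0b undefined. 0b->0: no, ba/a meet in 1. 0b->1: ok.
aa: 1a undefined. 1a->0: ok.
ab: 1b undefined. 1b->0: no, aaaa/bb meet in 0. 1b->1: ok.
All examples now run through 2 states with every (state, symbol) defined. Accept strings end in {0}, Reject strings end in {1}; accept={0}.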